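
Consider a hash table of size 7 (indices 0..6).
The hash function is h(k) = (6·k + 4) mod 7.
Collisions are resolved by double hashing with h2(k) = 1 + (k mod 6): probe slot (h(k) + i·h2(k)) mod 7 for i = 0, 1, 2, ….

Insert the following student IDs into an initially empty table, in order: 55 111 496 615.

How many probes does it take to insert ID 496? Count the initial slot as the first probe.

55: h=5 => slot 5
111: h=5, h2=4, probe 5,2 => slot 2
496: h=5, h2=5, probe 5,3 => slot 3
615: h=5, h2=4, probe 5,2,6 => slot 6
Table: [., ., 111, 496, ., 55, 615]

2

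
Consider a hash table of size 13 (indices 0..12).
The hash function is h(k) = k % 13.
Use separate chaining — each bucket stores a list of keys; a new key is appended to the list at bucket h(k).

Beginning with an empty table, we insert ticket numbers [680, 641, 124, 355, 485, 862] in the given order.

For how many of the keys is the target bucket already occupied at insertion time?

680 -> bucket 4
641 -> bucket 4 (collision)
124 -> bucket 7
355 -> bucket 4 (collision)
485 -> bucket 4 (collision)
862 -> bucket 4 (collision)
Final buckets:
0: .
1: .
2: .
3: .
4: 680 -> 641 -> 355 -> 485 -> 862
5: .
6: .
7: 124
8: .
9: .
10: .
11: .
12: .

4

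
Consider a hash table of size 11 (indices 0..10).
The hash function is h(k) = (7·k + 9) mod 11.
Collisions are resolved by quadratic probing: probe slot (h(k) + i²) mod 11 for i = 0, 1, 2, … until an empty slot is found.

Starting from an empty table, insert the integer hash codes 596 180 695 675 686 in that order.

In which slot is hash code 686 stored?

596 hashes to 1; slot 1 is free => place at 1.
180 hashes to 4; slot 4 is free => place at 4.
695 hashes to 1; 1 taken => place at 2.
675 hashes to 4; 4 taken => place at 5.
686 hashes to 4; 4,5 taken => place at 8.
Table: [∅, 596, 695, ∅, 180, 675, ∅, ∅, 686, ∅, ∅]

8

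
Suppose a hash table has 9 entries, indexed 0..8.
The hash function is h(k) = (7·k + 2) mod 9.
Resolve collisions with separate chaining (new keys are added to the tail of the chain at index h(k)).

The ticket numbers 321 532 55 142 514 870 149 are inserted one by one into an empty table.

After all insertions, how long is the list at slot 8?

Insert 321: h=8, bucket 8 empty → new chain.
Insert 532: h=0, bucket 0 empty → new chain.
Insert 55: h=0, bucket 0 nonempty → append to chain.
Insert 142: h=6, bucket 6 empty → new chain.
Insert 514: h=0, bucket 0 nonempty → append to chain.
Insert 870: h=8, bucket 8 nonempty → append to chain.
Insert 149: h=1, bucket 1 empty → new chain.
Final buckets:
0: 532 -> 55 -> 514
1: 149
2: .
3: .
4: .
5: .
6: 142
7: .
8: 321 -> 870

2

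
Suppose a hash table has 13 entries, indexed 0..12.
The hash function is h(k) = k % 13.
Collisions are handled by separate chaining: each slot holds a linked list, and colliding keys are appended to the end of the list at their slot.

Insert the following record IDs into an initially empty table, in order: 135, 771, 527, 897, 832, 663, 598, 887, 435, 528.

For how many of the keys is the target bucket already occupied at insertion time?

3

135 → bucket 5
771 → bucket 4
527 → bucket 7
897 → bucket 0
832 → bucket 0 (collision)
663 → bucket 0 (collision)
598 → bucket 0 (collision)
887 → bucket 3
435 → bucket 6
528 → bucket 8
Final buckets:
0: 897 -> 832 -> 663 -> 598
1: ∅
2: ∅
3: 887
4: 771
5: 135
6: 435
7: 527
8: 528
9: ∅
10: ∅
11: ∅
12: ∅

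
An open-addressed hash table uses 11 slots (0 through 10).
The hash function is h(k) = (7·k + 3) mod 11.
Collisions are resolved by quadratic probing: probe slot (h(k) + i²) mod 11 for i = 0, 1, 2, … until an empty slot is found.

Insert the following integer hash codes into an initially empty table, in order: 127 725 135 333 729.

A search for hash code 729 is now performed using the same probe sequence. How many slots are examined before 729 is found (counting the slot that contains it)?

3

127: h=1 -> slot 1
725: h=7 -> slot 7
135: h=2 -> slot 2
333: h=2, probe 2,3 -> slot 3
729: h=2, probe 2,3,6 -> slot 6
Table: [-, 127, 135, 333, -, -, 729, 725, -, -, -]
Lookup 729: h=2, probe 2,3,6 → found at 6.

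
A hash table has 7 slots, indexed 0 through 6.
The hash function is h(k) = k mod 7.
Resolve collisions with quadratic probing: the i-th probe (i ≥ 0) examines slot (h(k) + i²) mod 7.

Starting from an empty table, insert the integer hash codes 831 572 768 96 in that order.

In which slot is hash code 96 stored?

Insert 831: h=5, slot 5 empty -> index 5.
Insert 572: h=5, slot 5 occupied -> index 6.
Insert 768: h=5, slots 5,6 occupied -> index 2.
Insert 96: h=5, slots 5,6,2 occupied -> index 0.
Table: [96, ∅, 768, ∅, ∅, 831, 572]

0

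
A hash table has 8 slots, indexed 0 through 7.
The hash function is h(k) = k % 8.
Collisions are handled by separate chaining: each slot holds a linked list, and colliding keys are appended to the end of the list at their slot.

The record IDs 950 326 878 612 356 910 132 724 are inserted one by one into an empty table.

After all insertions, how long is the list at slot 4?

950 -> bucket 6
326 -> bucket 6 (collision)
878 -> bucket 6 (collision)
612 -> bucket 4
356 -> bucket 4 (collision)
910 -> bucket 6 (collision)
132 -> bucket 4 (collision)
724 -> bucket 4 (collision)
Final buckets:
0: _
1: _
2: _
3: _
4: 612 -> 356 -> 132 -> 724
5: _
6: 950 -> 326 -> 878 -> 910
7: _

4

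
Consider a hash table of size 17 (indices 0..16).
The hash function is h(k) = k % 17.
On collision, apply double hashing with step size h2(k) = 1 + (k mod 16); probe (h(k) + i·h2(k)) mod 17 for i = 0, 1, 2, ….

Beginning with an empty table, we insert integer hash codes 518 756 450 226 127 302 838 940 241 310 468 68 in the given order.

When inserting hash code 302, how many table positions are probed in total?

3

Insert 518: h=8, slot 8 empty => index 8.
Insert 756: h=8, h2=5, slot 8 occupied => index 13.
Insert 450: h=8, h2=3, slot 8 occupied => index 11.
Insert 226: h=5, slot 5 empty => index 5.
Insert 127: h=8, h2=16, slot 8 occupied => index 7.
Insert 302: h=13, h2=15, slots 13,11 occupied => index 9.
Insert 838: h=5, h2=7, slot 5 occupied => index 12.
Insert 940: h=5, h2=13, slot 5 occupied => index 1.
Insert 241: h=3, slot 3 empty => index 3.
Insert 310: h=4, slot 4 empty => index 4.
Insert 468: h=9, h2=5, slot 9 occupied => index 14.
Insert 68: h=0, slot 0 empty => index 0.
Table: [68, 940, _, 241, 310, 226, _, 127, 518, 302, _, 450, 838, 756, 468, _, _]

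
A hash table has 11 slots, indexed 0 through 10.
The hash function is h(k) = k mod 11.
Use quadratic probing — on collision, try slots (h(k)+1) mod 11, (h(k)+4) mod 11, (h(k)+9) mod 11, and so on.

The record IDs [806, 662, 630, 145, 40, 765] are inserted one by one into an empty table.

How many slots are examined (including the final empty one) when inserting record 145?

806: h=3 => slot 3
662: h=2 => slot 2
630: h=3, probe 3,4 => slot 4
145: h=2, probe 2,3,6 => slot 6
40: h=7 => slot 7
765: h=6, probe 6,7,10 => slot 10
Table: [_, _, 662, 806, 630, _, 145, 40, _, _, 765]

3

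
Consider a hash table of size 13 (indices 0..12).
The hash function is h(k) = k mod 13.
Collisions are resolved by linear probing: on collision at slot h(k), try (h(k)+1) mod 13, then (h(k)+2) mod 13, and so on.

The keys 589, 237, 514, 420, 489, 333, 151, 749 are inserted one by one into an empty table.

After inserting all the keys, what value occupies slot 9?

589 hashes to 4; slot 4 is free => place at 4.
237 hashes to 3; slot 3 is free => place at 3.
514 hashes to 7; slot 7 is free => place at 7.
420 hashes to 4; 4 taken => place at 5.
489 hashes to 8; slot 8 is free => place at 8.
333 hashes to 8; 8 taken => place at 9.
151 hashes to 8; 8,9 taken => place at 10.
749 hashes to 8; 8,9,10 taken => place at 11.
Table: [-, -, -, 237, 589, 420, -, 514, 489, 333, 151, 749, -]

333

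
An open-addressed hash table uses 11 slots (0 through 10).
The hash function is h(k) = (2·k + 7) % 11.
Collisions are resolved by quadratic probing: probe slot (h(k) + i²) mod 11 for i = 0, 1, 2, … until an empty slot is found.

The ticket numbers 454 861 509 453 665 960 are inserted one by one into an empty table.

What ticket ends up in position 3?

Insert 454: h=2, slot 2 empty -> index 2.
Insert 861: h=2, slot 2 occupied -> index 3.
Insert 509: h=2, slots 2,3 occupied -> index 6.
Insert 453: h=0, slot 0 empty -> index 0.
Insert 665: h=6, slot 6 occupied -> index 7.
Insert 960: h=2, slots 2,3,6,0,7 occupied -> index 5.
Table: [453, _, 454, 861, _, 960, 509, 665, _, _, _]

861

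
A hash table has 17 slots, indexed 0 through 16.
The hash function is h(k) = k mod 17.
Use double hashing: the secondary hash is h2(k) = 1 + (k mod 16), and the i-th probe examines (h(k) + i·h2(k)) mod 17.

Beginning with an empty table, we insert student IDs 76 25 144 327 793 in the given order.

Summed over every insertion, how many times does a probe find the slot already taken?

Insert 76: h=8, slot 8 empty => index 8.
Insert 25: h=8, h2=10, slot 8 occupied => index 1.
Insert 144: h=8, h2=1, slot 8 occupied => index 9.
Insert 327: h=4, slot 4 empty => index 4.
Insert 793: h=11, slot 11 empty => index 11.
Table: [-, 25, -, -, 327, -, -, -, 76, 144, -, 793, -, -, -, -, -]

2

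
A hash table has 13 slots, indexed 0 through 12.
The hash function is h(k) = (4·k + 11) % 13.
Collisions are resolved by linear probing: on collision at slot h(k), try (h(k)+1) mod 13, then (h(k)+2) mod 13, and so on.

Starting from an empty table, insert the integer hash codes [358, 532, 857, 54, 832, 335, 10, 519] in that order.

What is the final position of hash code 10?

1

358 hashes to 0; slot 0 is free => place at 0.
532 hashes to 7; slot 7 is free => place at 7.
857 hashes to 7; 7 taken => place at 8.
54 hashes to 6; slot 6 is free => place at 6.
832 hashes to 11; slot 11 is free => place at 11.
335 hashes to 12; slot 12 is free => place at 12.
10 hashes to 12; 12,0 taken => place at 1.
519 hashes to 7; 7,8 taken => place at 9.
Table: [358, 10, ∅, ∅, ∅, ∅, 54, 532, 857, 519, ∅, 832, 335]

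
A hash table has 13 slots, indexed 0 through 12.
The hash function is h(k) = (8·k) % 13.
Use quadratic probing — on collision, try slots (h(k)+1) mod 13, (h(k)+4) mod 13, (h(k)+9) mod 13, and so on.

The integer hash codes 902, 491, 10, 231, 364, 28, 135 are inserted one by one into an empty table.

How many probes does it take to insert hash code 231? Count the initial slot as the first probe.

902: h=1 => slot 1
491: h=2 => slot 2
10: h=2, probe 2,3 => slot 3
231: h=2, probe 2,3,6 => slot 6
364: h=0 => slot 0
28: h=3, probe 3,4 => slot 4
135: h=1, probe 1,2,5 => slot 5
Table: [364, 902, 491, 10, 28, 135, 231, ∅, ∅, ∅, ∅, ∅, ∅]

3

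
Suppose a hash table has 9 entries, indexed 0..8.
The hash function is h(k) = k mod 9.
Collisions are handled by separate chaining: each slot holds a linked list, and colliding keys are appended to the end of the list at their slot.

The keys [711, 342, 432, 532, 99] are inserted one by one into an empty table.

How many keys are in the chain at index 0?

4

711 → bucket 0
342 → bucket 0 (collision)
432 → bucket 0 (collision)
532 → bucket 1
99 → bucket 0 (collision)
Final buckets:
0: 711 -> 342 -> 432 -> 99
1: 532
2: -
3: -
4: -
5: -
6: -
7: -
8: -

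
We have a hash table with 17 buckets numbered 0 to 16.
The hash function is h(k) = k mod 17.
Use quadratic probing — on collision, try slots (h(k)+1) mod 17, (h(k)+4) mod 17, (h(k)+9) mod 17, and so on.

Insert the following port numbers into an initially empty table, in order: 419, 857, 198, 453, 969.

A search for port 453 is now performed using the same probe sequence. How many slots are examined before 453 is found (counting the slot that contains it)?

3

419: h=11 => slot 11
857: h=7 => slot 7
198: h=11, probe 11,12 => slot 12
453: h=11, probe 11,12,15 => slot 15
969: h=0 => slot 0
Table: [969, -, -, -, -, -, -, 857, -, -, -, 419, 198, -, -, 453, -]
Lookup 453: h=11, probe 11,12,15 → found at 15.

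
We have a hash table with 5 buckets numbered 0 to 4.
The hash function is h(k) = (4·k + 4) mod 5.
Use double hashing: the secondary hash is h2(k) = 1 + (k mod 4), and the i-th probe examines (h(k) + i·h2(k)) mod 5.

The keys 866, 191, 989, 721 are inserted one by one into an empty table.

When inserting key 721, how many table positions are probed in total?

4

866: h=3 -> slot 3
191: h=3, h2=4, probe 3,2 -> slot 2
989: h=0 -> slot 0
721: h=3, h2=2, probe 3,0,2,4 -> slot 4
Table: [989, ., 191, 866, 721]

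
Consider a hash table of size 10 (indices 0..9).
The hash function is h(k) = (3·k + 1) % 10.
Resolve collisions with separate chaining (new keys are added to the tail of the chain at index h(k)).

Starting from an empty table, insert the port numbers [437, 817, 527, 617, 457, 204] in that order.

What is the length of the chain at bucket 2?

5

Insert 437: h=2, bucket 2 empty → new chain.
Insert 817: h=2, bucket 2 nonempty → append to chain.
Insert 527: h=2, bucket 2 nonempty → append to chain.
Insert 617: h=2, bucket 2 nonempty → append to chain.
Insert 457: h=2, bucket 2 nonempty → append to chain.
Insert 204: h=3, bucket 3 empty → new chain.
Final buckets:
0: _
1: _
2: 437 -> 817 -> 527 -> 617 -> 457
3: 204
4: _
5: _
6: _
7: _
8: _
9: _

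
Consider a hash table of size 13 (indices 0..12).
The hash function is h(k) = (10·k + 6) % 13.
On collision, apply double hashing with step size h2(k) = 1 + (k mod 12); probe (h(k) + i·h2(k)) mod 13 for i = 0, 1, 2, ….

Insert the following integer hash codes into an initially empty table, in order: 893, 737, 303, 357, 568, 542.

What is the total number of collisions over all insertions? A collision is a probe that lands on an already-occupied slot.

3

Insert 893: h=5, slot 5 empty => index 5.
Insert 737: h=5, h2=6, slot 5 occupied => index 11.
Insert 303: h=7, slot 7 empty => index 7.
Insert 357: h=1, slot 1 empty => index 1.
Insert 568: h=5, h2=5, slot 5 occupied => index 10.
Insert 542: h=5, h2=3, slot 5 occupied => index 8.
Table: [., 357, ., ., ., 893, ., 303, 542, ., 568, 737, .]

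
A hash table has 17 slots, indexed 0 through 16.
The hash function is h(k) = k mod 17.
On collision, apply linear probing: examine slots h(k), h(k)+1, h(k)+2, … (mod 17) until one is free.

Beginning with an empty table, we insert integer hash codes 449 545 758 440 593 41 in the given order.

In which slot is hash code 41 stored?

Insert 449: h=7, slot 7 empty => index 7.
Insert 545: h=1, slot 1 empty => index 1.
Insert 758: h=10, slot 10 empty => index 10.
Insert 440: h=15, slot 15 empty => index 15.
Insert 593: h=15, slot 15 occupied => index 16.
Insert 41: h=7, slot 7 occupied => index 8.
Table: [—, 545, —, —, —, —, —, 449, 41, —, 758, —, —, —, —, 440, 593]

8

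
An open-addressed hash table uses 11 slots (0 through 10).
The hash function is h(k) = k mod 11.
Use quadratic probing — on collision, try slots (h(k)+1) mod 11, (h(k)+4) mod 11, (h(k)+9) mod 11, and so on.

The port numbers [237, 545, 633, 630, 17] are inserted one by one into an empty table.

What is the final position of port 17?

237: h=6 -> slot 6
545: h=6, probe 6,7 -> slot 7
633: h=6, probe 6,7,10 -> slot 10
630: h=3 -> slot 3
17: h=6, probe 6,7,10,4 -> slot 4
Table: [., ., ., 630, 17, ., 237, 545, ., ., 633]

4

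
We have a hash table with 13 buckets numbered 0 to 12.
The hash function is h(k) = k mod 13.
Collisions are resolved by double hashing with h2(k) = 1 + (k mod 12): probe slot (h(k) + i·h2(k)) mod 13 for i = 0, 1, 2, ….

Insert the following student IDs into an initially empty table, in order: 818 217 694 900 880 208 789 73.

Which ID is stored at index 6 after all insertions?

818: h=12 => slot 12
217: h=9 => slot 9
694: h=5 => slot 5
900: h=3 => slot 3
880: h=9, h2=5, probe 9,1 => slot 1
208: h=0 => slot 0
789: h=9, h2=10, probe 9,6 => slot 6
73: h=8 => slot 8
Table: [208, 880, -, 900, -, 694, 789, -, 73, 217, -, -, 818]

789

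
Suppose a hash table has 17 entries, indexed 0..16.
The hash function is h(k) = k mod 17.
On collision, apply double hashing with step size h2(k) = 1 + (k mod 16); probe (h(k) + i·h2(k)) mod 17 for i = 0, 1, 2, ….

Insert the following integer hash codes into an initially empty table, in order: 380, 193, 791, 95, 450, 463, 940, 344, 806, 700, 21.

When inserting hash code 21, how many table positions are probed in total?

3

380: h=6 → slot 6
193: h=6, h2=2, probe 6,8 → slot 8
791: h=9 → slot 9
95: h=10 → slot 10
450: h=8, h2=3, probe 8,11 → slot 11
463: h=4 → slot 4
940: h=5 → slot 5
344: h=4, h2=9, probe 4,13 → slot 13
806: h=7 → slot 7
700: h=3 → slot 3
21: h=4, h2=6, probe 4,10,16 → slot 16
Table: [_, _, _, 700, 463, 940, 380, 806, 193, 791, 95, 450, _, 344, _, _, 21]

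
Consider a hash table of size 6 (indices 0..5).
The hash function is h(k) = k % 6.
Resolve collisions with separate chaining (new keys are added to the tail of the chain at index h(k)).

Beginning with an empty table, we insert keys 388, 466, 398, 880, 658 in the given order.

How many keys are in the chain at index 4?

Insert 388: h=4, bucket 4 empty -> new chain.
Insert 466: h=4, bucket 4 nonempty -> append to chain.
Insert 398: h=2, bucket 2 empty -> new chain.
Insert 880: h=4, bucket 4 nonempty -> append to chain.
Insert 658: h=4, bucket 4 nonempty -> append to chain.
Final buckets:
0: .
1: .
2: 398
3: .
4: 388 -> 466 -> 880 -> 658
5: .

4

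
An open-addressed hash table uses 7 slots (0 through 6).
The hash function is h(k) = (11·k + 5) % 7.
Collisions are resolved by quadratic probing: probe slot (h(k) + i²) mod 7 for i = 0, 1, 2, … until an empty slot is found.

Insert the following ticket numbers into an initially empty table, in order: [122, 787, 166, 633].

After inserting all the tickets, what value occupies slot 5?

166

122 hashes to 3; slot 3 is free → place at 3.
787 hashes to 3; 3 taken → place at 4.
166 hashes to 4; 4 taken → place at 5.
633 hashes to 3; 3,4 taken → place at 0.
Table: [633, ., ., 122, 787, 166, .]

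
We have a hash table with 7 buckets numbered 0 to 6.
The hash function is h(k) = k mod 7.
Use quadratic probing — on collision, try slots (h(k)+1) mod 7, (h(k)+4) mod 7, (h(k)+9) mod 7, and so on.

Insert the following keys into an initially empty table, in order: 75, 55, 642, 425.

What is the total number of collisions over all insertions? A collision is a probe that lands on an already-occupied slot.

5

Insert 75: h=5, slot 5 empty → index 5.
Insert 55: h=6, slot 6 empty → index 6.
Insert 642: h=5, slots 5,6 occupied → index 2.
Insert 425: h=5, slots 5,6,2 occupied → index 0.
Table: [425, —, 642, —, —, 75, 55]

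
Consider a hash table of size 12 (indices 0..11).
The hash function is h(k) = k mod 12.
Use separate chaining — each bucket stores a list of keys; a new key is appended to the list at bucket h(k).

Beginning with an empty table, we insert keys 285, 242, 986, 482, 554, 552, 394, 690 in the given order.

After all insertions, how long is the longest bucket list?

Insert 285: h=9, bucket 9 empty → new chain.
Insert 242: h=2, bucket 2 empty → new chain.
Insert 986: h=2, bucket 2 nonempty → append to chain.
Insert 482: h=2, bucket 2 nonempty → append to chain.
Insert 554: h=2, bucket 2 nonempty → append to chain.
Insert 552: h=0, bucket 0 empty → new chain.
Insert 394: h=10, bucket 10 empty → new chain.
Insert 690: h=6, bucket 6 empty → new chain.
Final buckets:
0: 552
1: _
2: 242 -> 986 -> 482 -> 554
3: _
4: _
5: _
6: 690
7: _
8: _
9: 285
10: 394
11: _

4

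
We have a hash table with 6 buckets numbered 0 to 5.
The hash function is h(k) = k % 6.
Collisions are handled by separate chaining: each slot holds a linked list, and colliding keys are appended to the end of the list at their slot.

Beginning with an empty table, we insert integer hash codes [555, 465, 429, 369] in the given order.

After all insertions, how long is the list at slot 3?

4

Insert 555: h=3, bucket 3 empty -> new chain.
Insert 465: h=3, bucket 3 nonempty -> append to chain.
Insert 429: h=3, bucket 3 nonempty -> append to chain.
Insert 369: h=3, bucket 3 nonempty -> append to chain.
Final buckets:
0: _
1: _
2: _
3: 555 -> 465 -> 429 -> 369
4: _
5: _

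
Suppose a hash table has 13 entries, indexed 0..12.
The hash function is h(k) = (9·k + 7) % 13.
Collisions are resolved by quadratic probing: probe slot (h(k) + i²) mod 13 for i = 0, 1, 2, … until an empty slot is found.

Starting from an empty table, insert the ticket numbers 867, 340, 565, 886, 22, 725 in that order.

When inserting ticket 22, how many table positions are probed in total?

2

Insert 867: h=10, slot 10 empty -> index 10.
Insert 340: h=12, slot 12 empty -> index 12.
Insert 565: h=9, slot 9 empty -> index 9.
Insert 886: h=12, slot 12 occupied -> index 0.
Insert 22: h=10, slot 10 occupied -> index 11.
Insert 725: h=6, slot 6 empty -> index 6.
Table: [886, _, _, _, _, _, 725, _, _, 565, 867, 22, 340]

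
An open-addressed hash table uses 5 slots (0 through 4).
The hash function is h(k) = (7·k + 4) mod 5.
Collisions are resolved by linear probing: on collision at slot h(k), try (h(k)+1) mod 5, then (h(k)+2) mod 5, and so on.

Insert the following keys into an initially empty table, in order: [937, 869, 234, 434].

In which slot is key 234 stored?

4

Insert 937: h=3, slot 3 empty → index 3.
Insert 869: h=2, slot 2 empty → index 2.
Insert 234: h=2, slots 2,3 occupied → index 4.
Insert 434: h=2, slots 2,3,4 occupied → index 0.
Table: [434, ., 869, 937, 234]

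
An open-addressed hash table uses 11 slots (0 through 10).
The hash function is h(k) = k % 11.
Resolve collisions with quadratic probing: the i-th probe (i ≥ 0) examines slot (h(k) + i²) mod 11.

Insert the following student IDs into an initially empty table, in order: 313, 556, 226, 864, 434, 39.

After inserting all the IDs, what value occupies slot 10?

864

313: h=5 → slot 5
556: h=6 → slot 6
226: h=6, probe 6,7 → slot 7
864: h=6, probe 6,7,10 → slot 10
434: h=5, probe 5,6,9 → slot 9
39: h=6, probe 6,7,10,4 → slot 4
Table: [_, _, _, _, 39, 313, 556, 226, _, 434, 864]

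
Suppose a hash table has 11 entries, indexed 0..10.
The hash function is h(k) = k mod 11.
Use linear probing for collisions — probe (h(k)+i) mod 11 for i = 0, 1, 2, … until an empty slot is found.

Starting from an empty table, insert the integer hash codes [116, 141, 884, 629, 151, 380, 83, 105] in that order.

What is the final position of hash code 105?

Insert 116: h=6, slot 6 empty -> index 6.
Insert 141: h=9, slot 9 empty -> index 9.
Insert 884: h=4, slot 4 empty -> index 4.
Insert 629: h=2, slot 2 empty -> index 2.
Insert 151: h=8, slot 8 empty -> index 8.
Insert 380: h=6, slot 6 occupied -> index 7.
Insert 83: h=6, slots 6,7,8,9 occupied -> index 10.
Insert 105: h=6, slots 6,7,8,9,10 occupied -> index 0.
Table: [105, —, 629, —, 884, —, 116, 380, 151, 141, 83]

0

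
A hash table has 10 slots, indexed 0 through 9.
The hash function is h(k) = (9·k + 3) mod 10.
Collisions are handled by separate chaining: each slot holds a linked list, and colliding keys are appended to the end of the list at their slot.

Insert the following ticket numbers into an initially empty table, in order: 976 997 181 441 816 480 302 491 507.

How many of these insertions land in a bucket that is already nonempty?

976 -> bucket 7
997 -> bucket 6
181 -> bucket 2
441 -> bucket 2 (collision)
816 -> bucket 7 (collision)
480 -> bucket 3
302 -> bucket 1
491 -> bucket 2 (collision)
507 -> bucket 6 (collision)
Final buckets:
0: _
1: 302
2: 181 -> 441 -> 491
3: 480
4: _
5: _
6: 997 -> 507
7: 976 -> 816
8: _
9: _

4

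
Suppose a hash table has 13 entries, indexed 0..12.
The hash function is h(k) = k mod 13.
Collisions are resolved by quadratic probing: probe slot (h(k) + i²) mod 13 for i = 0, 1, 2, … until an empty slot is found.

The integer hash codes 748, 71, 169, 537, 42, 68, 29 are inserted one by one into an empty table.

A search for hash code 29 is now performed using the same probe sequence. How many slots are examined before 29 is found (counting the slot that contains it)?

748: h=7 → slot 7
71: h=6 → slot 6
169: h=0 → slot 0
537: h=4 → slot 4
42: h=3 → slot 3
68: h=3, probe 3,4,7,12 → slot 12
29: h=3, probe 3,4,7,12,6,2 → slot 2
Table: [169, ., 29, 42, 537, ., 71, 748, ., ., ., ., 68]
Lookup 29: h=3, probe 3,4,7,12,6,2 → found at 2.

6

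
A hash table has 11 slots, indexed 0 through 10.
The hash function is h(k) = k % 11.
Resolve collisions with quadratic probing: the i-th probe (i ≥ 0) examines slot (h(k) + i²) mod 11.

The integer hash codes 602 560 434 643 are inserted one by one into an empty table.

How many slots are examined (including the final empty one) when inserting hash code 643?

Insert 602: h=8, slot 8 empty => index 8.
Insert 560: h=10, slot 10 empty => index 10.
Insert 434: h=5, slot 5 empty => index 5.
Insert 643: h=5, slot 5 occupied => index 6.
Table: [∅, ∅, ∅, ∅, ∅, 434, 643, ∅, 602, ∅, 560]

2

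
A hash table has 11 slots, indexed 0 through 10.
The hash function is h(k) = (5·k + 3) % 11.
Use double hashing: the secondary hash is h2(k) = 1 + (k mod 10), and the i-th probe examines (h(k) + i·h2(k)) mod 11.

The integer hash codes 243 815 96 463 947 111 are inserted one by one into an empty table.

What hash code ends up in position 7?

243: h=8 → slot 8
815: h=8, h2=6, probe 8,3 → slot 3
96: h=10 → slot 10
463: h=8, h2=4, probe 8,1 → slot 1
947: h=8, h2=8, probe 8,5 → slot 5
111: h=8, h2=2, probe 8,10,1,3,5,7 → slot 7
Table: [—, 463, —, 815, —, 947, —, 111, 243, —, 96]

111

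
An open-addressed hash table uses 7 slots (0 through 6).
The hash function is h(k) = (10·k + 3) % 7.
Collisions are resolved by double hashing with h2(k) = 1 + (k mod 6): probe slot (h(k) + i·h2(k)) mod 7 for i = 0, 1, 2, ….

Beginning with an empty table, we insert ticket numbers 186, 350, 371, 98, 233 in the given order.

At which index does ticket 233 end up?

0

186: h=1 -> slot 1
350: h=3 -> slot 3
371: h=3, h2=6, probe 3,2 -> slot 2
98: h=3, h2=3, probe 3,6 -> slot 6
233: h=2, h2=6, probe 2,1,0 -> slot 0
Table: [233, 186, 371, 350, —, —, 98]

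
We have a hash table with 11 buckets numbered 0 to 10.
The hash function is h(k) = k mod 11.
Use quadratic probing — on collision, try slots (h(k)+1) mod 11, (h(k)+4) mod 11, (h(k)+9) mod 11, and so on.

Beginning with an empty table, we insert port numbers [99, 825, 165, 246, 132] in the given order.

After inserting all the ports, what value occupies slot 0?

99

99 hashes to 0; slot 0 is free → place at 0.
825 hashes to 0; 0 taken → place at 1.
165 hashes to 0; 0,1 taken → place at 4.
246 hashes to 4; 4 taken → place at 5.
132 hashes to 0; 0,1,4 taken → place at 9.
Table: [99, 825, _, _, 165, 246, _, _, _, 132, _]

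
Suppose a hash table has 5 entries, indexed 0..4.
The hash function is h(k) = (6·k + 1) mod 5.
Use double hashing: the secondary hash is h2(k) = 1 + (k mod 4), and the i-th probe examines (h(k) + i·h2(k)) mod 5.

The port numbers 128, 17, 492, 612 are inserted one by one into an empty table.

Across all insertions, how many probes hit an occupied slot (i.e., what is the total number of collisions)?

Insert 128: h=4, slot 4 empty => index 4.
Insert 17: h=3, slot 3 empty => index 3.
Insert 492: h=3, h2=1, slots 3,4 occupied => index 0.
Insert 612: h=3, h2=1, slots 3,4,0 occupied => index 1.
Table: [492, 612, _, 17, 128]

5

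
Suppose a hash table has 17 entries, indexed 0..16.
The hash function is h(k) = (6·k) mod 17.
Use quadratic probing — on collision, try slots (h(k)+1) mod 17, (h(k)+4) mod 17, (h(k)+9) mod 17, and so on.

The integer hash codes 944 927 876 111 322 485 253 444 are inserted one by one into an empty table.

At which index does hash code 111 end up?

12

Insert 944: h=3, slot 3 empty -> index 3.
Insert 927: h=3, slot 3 occupied -> index 4.
Insert 876: h=3, slots 3,4 occupied -> index 7.
Insert 111: h=3, slots 3,4,7 occupied -> index 12.
Insert 322: h=11, slot 11 empty -> index 11.
Insert 485: h=3, slots 3,4,7,12 occupied -> index 2.
Insert 253: h=5, slot 5 empty -> index 5.
Insert 444: h=12, slot 12 occupied -> index 13.
Table: [., ., 485, 944, 927, 253, ., 876, ., ., ., 322, 111, 444, ., ., .]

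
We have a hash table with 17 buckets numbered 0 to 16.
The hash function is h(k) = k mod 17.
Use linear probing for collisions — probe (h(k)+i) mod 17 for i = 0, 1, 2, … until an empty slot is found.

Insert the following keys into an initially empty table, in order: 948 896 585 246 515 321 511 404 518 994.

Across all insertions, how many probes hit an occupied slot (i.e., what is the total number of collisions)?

948: h=13 → slot 13
896: h=12 → slot 12
585: h=7 → slot 7
246: h=8 → slot 8
515: h=5 → slot 5
321: h=15 → slot 15
511: h=1 → slot 1
404: h=13, probe 13,14 → slot 14
518: h=8, probe 8,9 → slot 9
994: h=8, probe 8,9,10 → slot 10
Table: [—, 511, —, —, —, 515, —, 585, 246, 518, 994, —, 896, 948, 404, 321, —]

4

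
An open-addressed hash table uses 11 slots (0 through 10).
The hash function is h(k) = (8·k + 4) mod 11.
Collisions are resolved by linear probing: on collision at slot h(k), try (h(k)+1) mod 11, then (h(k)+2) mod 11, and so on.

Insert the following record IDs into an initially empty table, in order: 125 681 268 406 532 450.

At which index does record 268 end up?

125 hashes to 3; slot 3 is free -> place at 3.
681 hashes to 7; slot 7 is free -> place at 7.
268 hashes to 3; 3 taken -> place at 4.
406 hashes to 7; 7 taken -> place at 8.
532 hashes to 3; 3,4 taken -> place at 5.
450 hashes to 7; 7,8 taken -> place at 9.
Table: [-, -, -, 125, 268, 532, -, 681, 406, 450, -]

4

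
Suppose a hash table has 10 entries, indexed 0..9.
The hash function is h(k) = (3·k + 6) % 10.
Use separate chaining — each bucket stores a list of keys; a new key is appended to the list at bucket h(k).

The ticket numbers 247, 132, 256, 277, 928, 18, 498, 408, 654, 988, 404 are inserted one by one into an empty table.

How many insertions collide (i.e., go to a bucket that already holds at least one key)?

6

Insert 247: h=7, bucket 7 empty -> new chain.
Insert 132: h=2, bucket 2 empty -> new chain.
Insert 256: h=4, bucket 4 empty -> new chain.
Insert 277: h=7, bucket 7 nonempty -> append to chain.
Insert 928: h=0, bucket 0 empty -> new chain.
Insert 18: h=0, bucket 0 nonempty -> append to chain.
Insert 498: h=0, bucket 0 nonempty -> append to chain.
Insert 408: h=0, bucket 0 nonempty -> append to chain.
Insert 654: h=8, bucket 8 empty -> new chain.
Insert 988: h=0, bucket 0 nonempty -> append to chain.
Insert 404: h=8, bucket 8 nonempty -> append to chain.
Final buckets:
0: 928 -> 18 -> 498 -> 408 -> 988
1: -
2: 132
3: -
4: 256
5: -
6: -
7: 247 -> 277
8: 654 -> 404
9: -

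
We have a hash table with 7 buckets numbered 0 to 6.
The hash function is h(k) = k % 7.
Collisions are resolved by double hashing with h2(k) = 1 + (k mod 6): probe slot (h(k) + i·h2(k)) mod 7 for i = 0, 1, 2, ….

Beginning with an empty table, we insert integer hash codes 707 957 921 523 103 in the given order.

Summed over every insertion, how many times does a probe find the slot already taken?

707 hashes to 0; slot 0 is free => place at 0.
957 hashes to 5; slot 5 is free => place at 5.
921 hashes to 4; slot 4 is free => place at 4.
523 hashes to 5, h2=2; 5,0 taken => place at 2.
103 hashes to 5, h2=2; 5,0,2,4 taken => place at 6.
Table: [707, -, 523, -, 921, 957, 103]

6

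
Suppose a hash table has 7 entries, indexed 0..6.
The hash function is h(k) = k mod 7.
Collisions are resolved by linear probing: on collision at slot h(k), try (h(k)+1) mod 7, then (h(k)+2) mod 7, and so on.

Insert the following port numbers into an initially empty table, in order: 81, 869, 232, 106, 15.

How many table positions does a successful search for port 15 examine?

5

Insert 81: h=4, slot 4 empty → index 4.
Insert 869: h=1, slot 1 empty → index 1.
Insert 232: h=1, slot 1 occupied → index 2.
Insert 106: h=1, slots 1,2 occupied → index 3.
Insert 15: h=1, slots 1,2,3,4 occupied → index 5.
Table: [_, 869, 232, 106, 81, 15, _]
Lookup 15: h=1, probe 1,2,3,4,5 → found at 5.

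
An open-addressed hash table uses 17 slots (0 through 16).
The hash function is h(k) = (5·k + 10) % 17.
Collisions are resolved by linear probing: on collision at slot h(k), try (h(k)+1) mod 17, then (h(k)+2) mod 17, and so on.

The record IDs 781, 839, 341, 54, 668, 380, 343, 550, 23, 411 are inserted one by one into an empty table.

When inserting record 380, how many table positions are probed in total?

2

Insert 781: h=5, slot 5 empty => index 5.
Insert 839: h=6, slot 6 empty => index 6.
Insert 341: h=15, slot 15 empty => index 15.
Insert 54: h=8, slot 8 empty => index 8.
Insert 668: h=1, slot 1 empty => index 1.
Insert 380: h=6, slot 6 occupied => index 7.
Insert 343: h=8, slot 8 occupied => index 9.
Insert 550: h=6, slots 6,7,8,9 occupied => index 10.
Insert 23: h=6, slots 6,7,8,9,10 occupied => index 11.
Insert 411: h=8, slots 8,9,10,11 occupied => index 12.
Table: [., 668, ., ., ., 781, 839, 380, 54, 343, 550, 23, 411, ., ., 341, .]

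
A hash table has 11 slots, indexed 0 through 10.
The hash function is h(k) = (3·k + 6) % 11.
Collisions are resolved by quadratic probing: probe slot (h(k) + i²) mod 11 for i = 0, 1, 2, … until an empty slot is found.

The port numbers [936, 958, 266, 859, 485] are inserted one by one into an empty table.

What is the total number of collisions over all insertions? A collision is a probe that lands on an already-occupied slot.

936 hashes to 9; slot 9 is free -> place at 9.
958 hashes to 9; 9 taken -> place at 10.
266 hashes to 1; slot 1 is free -> place at 1.
859 hashes to 9; 9,10 taken -> place at 2.
485 hashes to 9; 9,10,2 taken -> place at 7.
Table: [., 266, 859, ., ., ., ., 485, ., 936, 958]

6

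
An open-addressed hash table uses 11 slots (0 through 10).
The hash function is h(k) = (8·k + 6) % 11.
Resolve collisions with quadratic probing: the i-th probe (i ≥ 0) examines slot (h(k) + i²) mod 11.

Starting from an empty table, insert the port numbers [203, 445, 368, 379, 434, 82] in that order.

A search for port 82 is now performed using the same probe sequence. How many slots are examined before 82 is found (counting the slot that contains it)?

6

203: h=2 => slot 2
445: h=2, probe 2,3 => slot 3
368: h=2, probe 2,3,6 => slot 6
379: h=2, probe 2,3,6,0 => slot 0
434: h=2, probe 2,3,6,0,7 => slot 7
82: h=2, probe 2,3,6,0,7,5 => slot 5
Table: [379, ∅, 203, 445, ∅, 82, 368, 434, ∅, ∅, ∅]
Lookup 82: h=2, probe 2,3,6,0,7,5 → found at 5.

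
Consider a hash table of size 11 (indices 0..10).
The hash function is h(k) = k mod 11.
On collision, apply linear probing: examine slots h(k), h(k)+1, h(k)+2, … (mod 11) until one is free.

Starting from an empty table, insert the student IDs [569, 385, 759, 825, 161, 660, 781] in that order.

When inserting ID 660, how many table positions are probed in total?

4

569 hashes to 8; slot 8 is free → place at 8.
385 hashes to 0; slot 0 is free → place at 0.
759 hashes to 0; 0 taken → place at 1.
825 hashes to 0; 0,1 taken → place at 2.
161 hashes to 7; slot 7 is free → place at 7.
660 hashes to 0; 0,1,2 taken → place at 3.
781 hashes to 0; 0,1,2,3 taken → place at 4.
Table: [385, 759, 825, 660, 781, —, —, 161, 569, —, —]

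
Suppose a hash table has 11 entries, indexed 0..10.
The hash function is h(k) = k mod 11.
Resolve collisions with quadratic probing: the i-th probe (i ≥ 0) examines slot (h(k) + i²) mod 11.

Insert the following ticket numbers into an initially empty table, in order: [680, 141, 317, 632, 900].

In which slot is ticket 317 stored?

2

680 hashes to 9; slot 9 is free => place at 9.
141 hashes to 9; 9 taken => place at 10.
317 hashes to 9; 9,10 taken => place at 2.
632 hashes to 5; slot 5 is free => place at 5.
900 hashes to 9; 9,10,2 taken => place at 7.
Table: [-, -, 317, -, -, 632, -, 900, -, 680, 141]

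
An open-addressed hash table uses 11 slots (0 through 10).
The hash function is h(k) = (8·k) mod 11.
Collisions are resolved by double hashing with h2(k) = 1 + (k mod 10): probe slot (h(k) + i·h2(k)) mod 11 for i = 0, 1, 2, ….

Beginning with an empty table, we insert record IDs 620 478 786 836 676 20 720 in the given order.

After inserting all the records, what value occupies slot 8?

620 hashes to 10; slot 10 is free -> place at 10.
478 hashes to 7; slot 7 is free -> place at 7.
786 hashes to 7, h2=7; 7 taken -> place at 3.
836 hashes to 0; slot 0 is free -> place at 0.
676 hashes to 7, h2=7; 7,3,10 taken -> place at 6.
20 hashes to 6, h2=1; 6,7 taken -> place at 8.
720 hashes to 7, h2=1; 7,8 taken -> place at 9.
Table: [836, ., ., 786, ., ., 676, 478, 20, 720, 620]

20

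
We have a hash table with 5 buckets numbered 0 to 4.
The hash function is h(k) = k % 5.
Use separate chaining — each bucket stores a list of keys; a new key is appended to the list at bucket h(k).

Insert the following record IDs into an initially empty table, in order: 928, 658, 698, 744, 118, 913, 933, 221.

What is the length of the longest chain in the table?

6

Insert 928: h=3, bucket 3 empty → new chain.
Insert 658: h=3, bucket 3 nonempty → append to chain.
Insert 698: h=3, bucket 3 nonempty → append to chain.
Insert 744: h=4, bucket 4 empty → new chain.
Insert 118: h=3, bucket 3 nonempty → append to chain.
Insert 913: h=3, bucket 3 nonempty → append to chain.
Insert 933: h=3, bucket 3 nonempty → append to chain.
Insert 221: h=1, bucket 1 empty → new chain.
Final buckets:
0: ∅
1: 221
2: ∅
3: 928 -> 658 -> 698 -> 118 -> 913 -> 933
4: 744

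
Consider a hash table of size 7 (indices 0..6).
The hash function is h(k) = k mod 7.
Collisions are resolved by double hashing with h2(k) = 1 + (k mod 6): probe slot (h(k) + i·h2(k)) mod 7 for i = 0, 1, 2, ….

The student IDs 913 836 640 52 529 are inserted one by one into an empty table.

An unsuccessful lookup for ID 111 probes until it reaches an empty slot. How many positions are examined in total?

3

Insert 913: h=3, slot 3 empty → index 3.
Insert 836: h=3, h2=3, slot 3 occupied → index 6.
Insert 640: h=3, h2=5, slot 3 occupied → index 1.
Insert 52: h=3, h2=5, slots 3,1,6 occupied → index 4.
Insert 529: h=4, h2=2, slots 4,6,1,3 occupied → index 5.
Table: [_, 640, _, 913, 52, 529, 836]
Lookup 111: h=6, h2=4, probe 6,3,0 → slot 0 empty, not found.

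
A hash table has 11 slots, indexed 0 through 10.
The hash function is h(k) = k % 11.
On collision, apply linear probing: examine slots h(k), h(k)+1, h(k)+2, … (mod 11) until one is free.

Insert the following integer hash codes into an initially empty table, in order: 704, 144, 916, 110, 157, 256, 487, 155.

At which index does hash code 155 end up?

7

Insert 704: h=0, slot 0 empty -> index 0.
Insert 144: h=1, slot 1 empty -> index 1.
Insert 916: h=3, slot 3 empty -> index 3.
Insert 110: h=0, slots 0,1 occupied -> index 2.
Insert 157: h=3, slot 3 occupied -> index 4.
Insert 256: h=3, slots 3,4 occupied -> index 5.
Insert 487: h=3, slots 3,4,5 occupied -> index 6.
Insert 155: h=1, slots 1,2,3,4,5,6 occupied -> index 7.
Table: [704, 144, 110, 916, 157, 256, 487, 155, ., ., .]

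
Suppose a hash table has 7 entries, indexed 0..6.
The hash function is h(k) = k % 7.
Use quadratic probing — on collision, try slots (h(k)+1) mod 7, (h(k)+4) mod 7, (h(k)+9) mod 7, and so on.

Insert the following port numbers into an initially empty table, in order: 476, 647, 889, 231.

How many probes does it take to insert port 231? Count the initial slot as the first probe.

Insert 476: h=0, slot 0 empty => index 0.
Insert 647: h=3, slot 3 empty => index 3.
Insert 889: h=0, slot 0 occupied => index 1.
Insert 231: h=0, slots 0,1 occupied => index 4.
Table: [476, 889, —, 647, 231, —, —]

3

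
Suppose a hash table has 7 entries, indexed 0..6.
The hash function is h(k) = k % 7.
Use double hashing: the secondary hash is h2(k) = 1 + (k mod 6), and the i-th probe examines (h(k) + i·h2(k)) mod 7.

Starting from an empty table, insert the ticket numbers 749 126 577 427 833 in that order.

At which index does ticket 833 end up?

749 hashes to 0; slot 0 is free -> place at 0.
126 hashes to 0, h2=1; 0 taken -> place at 1.
577 hashes to 3; slot 3 is free -> place at 3.
427 hashes to 0, h2=2; 0 taken -> place at 2.
833 hashes to 0, h2=6; 0 taken -> place at 6.
Table: [749, 126, 427, 577, —, —, 833]

6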